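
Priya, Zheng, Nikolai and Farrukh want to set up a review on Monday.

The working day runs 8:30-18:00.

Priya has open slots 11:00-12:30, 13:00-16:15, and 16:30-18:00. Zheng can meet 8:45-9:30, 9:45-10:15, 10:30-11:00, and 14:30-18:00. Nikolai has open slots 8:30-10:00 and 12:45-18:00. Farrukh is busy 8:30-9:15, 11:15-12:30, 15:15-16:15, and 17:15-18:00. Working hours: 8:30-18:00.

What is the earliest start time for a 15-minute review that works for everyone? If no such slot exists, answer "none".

Farrukh free within 08:30–18:00: 09:15–11:15, 12:30–15:15, 16:15–17:15.
Priya ∩ Zheng: 14:30–16:15, 16:30–18:00.
Priya ∩ Zheng ∩ Nikolai: 14:30–16:15, 16:30–18:00.
Priya ∩ Zheng ∩ Nikolai ∩ Farrukh: 14:30–15:15, 16:30–17:15.
Windows ≥ 15 min: 14:30–15:15, 16:30–17:15.
Earliest such window starts at 14:30.

14:30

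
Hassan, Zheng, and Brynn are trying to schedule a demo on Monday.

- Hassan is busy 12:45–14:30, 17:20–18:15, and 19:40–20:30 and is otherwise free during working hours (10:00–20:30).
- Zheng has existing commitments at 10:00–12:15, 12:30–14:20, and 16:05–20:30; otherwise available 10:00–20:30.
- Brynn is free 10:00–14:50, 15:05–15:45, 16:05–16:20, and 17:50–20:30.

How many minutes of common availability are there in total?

75 minutes

Hassan free within 10:00–20:30: 10:00–12:45, 14:30–17:20, 18:15–19:40.
Zheng free within 10:00–20:30: 12:15–12:30, 14:20–16:05.
Hassan ∩ Zheng: 12:15–12:30, 14:30–16:05.
Hassan ∩ Zheng ∩ Brynn: 12:15–12:30, 14:30–14:50, 15:05–15:45.
Total common minutes: 15 + 20 + 40 = 75.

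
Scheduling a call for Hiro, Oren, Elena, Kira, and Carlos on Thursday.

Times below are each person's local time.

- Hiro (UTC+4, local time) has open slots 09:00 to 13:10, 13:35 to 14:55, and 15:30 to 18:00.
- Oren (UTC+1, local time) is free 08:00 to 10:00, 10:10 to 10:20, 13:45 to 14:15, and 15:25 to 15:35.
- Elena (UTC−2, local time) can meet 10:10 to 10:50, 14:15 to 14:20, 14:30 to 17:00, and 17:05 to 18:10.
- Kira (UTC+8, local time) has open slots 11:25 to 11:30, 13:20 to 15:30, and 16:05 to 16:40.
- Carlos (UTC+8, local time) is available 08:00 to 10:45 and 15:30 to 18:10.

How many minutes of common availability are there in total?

0 minutes

Hiro → UTC: 05:00–09:10, 09:35–10:55, 11:30–14:00.
Oren → UTC: 07:00–09:00, 09:10–09:20, 12:45–13:15, 14:25–14:35.
Elena → UTC: 12:10–12:50, 16:15–16:20, 16:30–19:00, 19:05–20:10.
Kira → UTC: 03:25–03:30, 05:20–07:30, 08:05–08:40.
Carlos → UTC: 00:00–02:45, 07:30–10:10.
Hiro ∩ Oren: 07:00–09:00, 12:45–13:15.
Hiro ∩ Oren ∩ Elena: 12:45–12:50.
Hiro ∩ Oren ∩ Elena ∩ Kira: (none).
Hiro ∩ Oren ∩ Elena ∩ Kira ∩ Carlos: (none).
Total common minutes: 0.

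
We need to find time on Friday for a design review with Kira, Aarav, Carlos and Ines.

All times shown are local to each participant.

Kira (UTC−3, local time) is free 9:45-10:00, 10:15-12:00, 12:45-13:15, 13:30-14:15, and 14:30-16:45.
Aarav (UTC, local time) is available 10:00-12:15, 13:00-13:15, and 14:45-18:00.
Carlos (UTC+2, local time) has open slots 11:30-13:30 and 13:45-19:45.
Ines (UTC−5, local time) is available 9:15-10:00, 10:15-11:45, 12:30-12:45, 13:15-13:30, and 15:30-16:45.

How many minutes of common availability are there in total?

Kira → UTC: 12:45–13:00, 13:15–15:00, 15:45–16:15, 16:30–17:15, 17:30–19:45.
Aarav → UTC: 10:00–12:15, 13:00–13:15, 14:45–18:00.
Carlos → UTC: 09:30–11:30, 11:45–17:45.
Ines → UTC: 14:15–15:00, 15:15–16:45, 17:30–17:45, 18:15–18:30, 20:30–21:45.
Kira ∩ Aarav: 14:45–15:00, 15:45–16:15, 16:30–17:15, 17:30–18:00.
Kira ∩ Aarav ∩ Carlos: 14:45–15:00, 15:45–16:15, 16:30–17:15, 17:30–17:45.
Kira ∩ Aarav ∩ Carlos ∩ Ines: 14:45–15:00, 15:45–16:15, 16:30–16:45, 17:30–17:45.
Total common minutes: 15 + 30 + 15 + 15 = 75.

75 minutes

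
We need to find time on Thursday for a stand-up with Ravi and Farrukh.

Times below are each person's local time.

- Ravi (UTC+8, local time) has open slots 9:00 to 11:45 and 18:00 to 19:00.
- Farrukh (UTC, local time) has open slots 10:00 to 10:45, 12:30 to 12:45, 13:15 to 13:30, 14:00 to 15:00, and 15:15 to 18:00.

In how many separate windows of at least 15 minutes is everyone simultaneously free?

1

Ravi → UTC: 01:00–03:45, 10:00–11:00.
Farrukh → UTC: 10:00–10:45, 12:30–12:45, 13:15–13:30, 14:00–15:00, 15:15–18:00.
Ravi ∩ Farrukh: 10:00–10:45.
Windows ≥ 15 min: 10:00–10:45.
That's 1 window.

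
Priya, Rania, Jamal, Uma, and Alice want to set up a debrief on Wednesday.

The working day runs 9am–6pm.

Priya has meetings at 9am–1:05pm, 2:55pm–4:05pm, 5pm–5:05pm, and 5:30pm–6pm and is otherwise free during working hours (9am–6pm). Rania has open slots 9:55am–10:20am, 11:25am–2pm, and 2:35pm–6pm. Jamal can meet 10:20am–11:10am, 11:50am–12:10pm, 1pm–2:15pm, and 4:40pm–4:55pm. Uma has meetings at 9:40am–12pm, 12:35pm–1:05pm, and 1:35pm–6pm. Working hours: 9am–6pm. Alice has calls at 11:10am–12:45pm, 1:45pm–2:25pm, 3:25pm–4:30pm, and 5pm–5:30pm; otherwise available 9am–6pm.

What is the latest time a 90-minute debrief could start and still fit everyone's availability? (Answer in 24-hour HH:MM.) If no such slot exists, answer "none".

none

Priya free within 09:00–18:00: 13:05–14:55, 16:05–17:00, 17:05–17:30.
Uma free within 09:00–18:00: 09:00–09:40, 12:00–12:35, 13:05–13:35.
Alice free within 09:00–18:00: 09:00–11:10, 12:45–13:45, 14:25–15:25, 16:30–17:00, 17:30–18:00.
Priya ∩ Rania: 13:05–14:00, 14:35–14:55, 16:05–17:00, 17:05–17:30.
Priya ∩ Rania ∩ Jamal: 13:05–14:00, 16:40–16:55.
Priya ∩ Rania ∩ Jamal ∩ Uma: 13:05–13:35.
Priya ∩ Rania ∩ Jamal ∩ Uma ∩ Alice: 13:05–13:35.
Windows ≥ 90 min: (none).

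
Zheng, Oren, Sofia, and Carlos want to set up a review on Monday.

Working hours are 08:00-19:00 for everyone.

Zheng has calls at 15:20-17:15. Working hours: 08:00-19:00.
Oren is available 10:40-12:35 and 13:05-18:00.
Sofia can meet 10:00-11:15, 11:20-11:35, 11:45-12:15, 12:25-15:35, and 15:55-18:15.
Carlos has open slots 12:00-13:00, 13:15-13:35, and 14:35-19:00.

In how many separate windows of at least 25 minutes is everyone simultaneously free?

2

Zheng free within 08:00–19:00: 08:00–15:20, 17:15–19:00.
Zheng ∩ Oren: 10:40–12:35, 13:05–15:20, 17:15–18:00.
Zheng ∩ Oren ∩ Sofia: 10:40–11:15, 11:20–11:35, 11:45–12:15, 12:25–12:35, 13:05–15:20, 17:15–18:00.
Zheng ∩ Oren ∩ Sofia ∩ Carlos: 12:00–12:15, 12:25–12:35, 13:15–13:35, 14:35–15:20, 17:15–18:00.
Windows ≥ 25 min: 14:35–15:20, 17:15–18:00.
That's 2 windows.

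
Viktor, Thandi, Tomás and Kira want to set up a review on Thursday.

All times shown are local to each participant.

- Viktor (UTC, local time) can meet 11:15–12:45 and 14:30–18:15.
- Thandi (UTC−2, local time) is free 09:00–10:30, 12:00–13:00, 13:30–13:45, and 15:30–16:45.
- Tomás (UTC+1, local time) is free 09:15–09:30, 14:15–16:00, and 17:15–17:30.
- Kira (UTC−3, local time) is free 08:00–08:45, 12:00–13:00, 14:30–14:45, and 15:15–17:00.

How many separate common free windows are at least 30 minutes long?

0

Viktor → UTC: 11:15–12:45, 14:30–18:15.
Thandi → UTC: 11:00–12:30, 14:00–15:00, 15:30–15:45, 17:30–18:45.
Tomás → UTC: 08:15–08:30, 13:15–15:00, 16:15–16:30.
Kira → UTC: 11:00–11:45, 15:00–16:00, 17:30–17:45, 18:15–20:00.
Viktor ∩ Thandi: 11:15–12:30, 14:30–15:00, 15:30–15:45, 17:30–18:15.
Viktor ∩ Thandi ∩ Tomás: 14:30–15:00.
Viktor ∩ Thandi ∩ Tomás ∩ Kira: (none).
Windows ≥ 30 min: (none).
That's 0 windows.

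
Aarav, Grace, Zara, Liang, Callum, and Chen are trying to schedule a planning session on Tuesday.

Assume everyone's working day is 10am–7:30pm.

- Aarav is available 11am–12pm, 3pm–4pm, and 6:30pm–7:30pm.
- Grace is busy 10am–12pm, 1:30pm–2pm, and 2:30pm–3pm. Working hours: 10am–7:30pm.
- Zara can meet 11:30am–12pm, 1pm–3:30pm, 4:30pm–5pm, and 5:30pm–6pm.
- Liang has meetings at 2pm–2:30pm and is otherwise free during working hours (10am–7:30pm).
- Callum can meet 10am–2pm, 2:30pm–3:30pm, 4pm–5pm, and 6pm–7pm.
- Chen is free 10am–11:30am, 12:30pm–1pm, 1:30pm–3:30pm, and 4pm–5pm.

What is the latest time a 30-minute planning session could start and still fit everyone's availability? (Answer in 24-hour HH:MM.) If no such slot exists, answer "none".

Grace free within 10:00–19:30: 12:00–13:30, 14:00–14:30, 15:00–19:30.
Liang free within 10:00–19:30: 10:00–14:00, 14:30–19:30.
Aarav ∩ Grace: 15:00–16:00, 18:30–19:30.
Aarav ∩ Grace ∩ Zara: 15:00–15:30.
Aarav ∩ Grace ∩ Zara ∩ Liang: 15:00–15:30.
Aarav ∩ Grace ∩ Zara ∩ Liang ∩ Callum: 15:00–15:30.
Aarav ∩ Grace ∩ Zara ∩ Liang ∩ Callum ∩ Chen: 15:00–15:30.
Windows ≥ 30 min: 15:00–15:30.
Latest start in the last window 15:00–15:30 is 15:30 − 30 min = 15:00.

15:00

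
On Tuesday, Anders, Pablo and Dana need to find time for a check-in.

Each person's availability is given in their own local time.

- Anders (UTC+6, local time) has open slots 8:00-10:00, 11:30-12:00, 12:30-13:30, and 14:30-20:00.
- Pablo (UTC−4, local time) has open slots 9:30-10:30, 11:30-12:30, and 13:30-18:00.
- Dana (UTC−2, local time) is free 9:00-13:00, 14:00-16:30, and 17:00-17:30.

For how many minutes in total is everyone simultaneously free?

Anders → UTC: 02:00–04:00, 05:30–06:00, 06:30–07:30, 08:30–14:00.
Pablo → UTC: 13:30–14:30, 15:30–16:30, 17:30–22:00.
Dana → UTC: 11:00–15:00, 16:00–18:30, 19:00–19:30.
Anders ∩ Pablo: 13:30–14:00.
Anders ∩ Pablo ∩ Dana: 13:30–14:00.
Total common minutes: 30.

30 minutes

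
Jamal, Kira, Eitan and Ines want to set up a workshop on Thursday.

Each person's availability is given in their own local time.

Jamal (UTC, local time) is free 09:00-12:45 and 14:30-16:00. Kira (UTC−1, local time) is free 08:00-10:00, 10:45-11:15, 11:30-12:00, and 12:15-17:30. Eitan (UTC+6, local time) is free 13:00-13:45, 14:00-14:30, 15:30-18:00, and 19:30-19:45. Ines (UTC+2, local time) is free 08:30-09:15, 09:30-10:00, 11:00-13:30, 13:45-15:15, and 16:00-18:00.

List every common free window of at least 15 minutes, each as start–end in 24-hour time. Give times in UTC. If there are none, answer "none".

09:30–11:00, 11:45–12:00

Jamal → UTC: 09:00–12:45, 14:30–16:00.
Kira → UTC: 09:00–11:00, 11:45–12:15, 12:30–13:00, 13:15–18:30.
Eitan → UTC: 07:00–07:45, 08:00–08:30, 09:30–12:00, 13:30–13:45.
Ines → UTC: 06:30–07:15, 07:30–08:00, 09:00–11:30, 11:45–13:15, 14:00–16:00.
Jamal ∩ Kira: 09:00–11:00, 11:45–12:15, 12:30–12:45, 14:30–16:00.
Jamal ∩ Kira ∩ Eitan: 09:30–11:00, 11:45–12:00.
Jamal ∩ Kira ∩ Eitan ∩ Ines: 09:30–11:00, 11:45–12:00.
Windows ≥ 15 min: 09:30–11:00, 11:45–12:00.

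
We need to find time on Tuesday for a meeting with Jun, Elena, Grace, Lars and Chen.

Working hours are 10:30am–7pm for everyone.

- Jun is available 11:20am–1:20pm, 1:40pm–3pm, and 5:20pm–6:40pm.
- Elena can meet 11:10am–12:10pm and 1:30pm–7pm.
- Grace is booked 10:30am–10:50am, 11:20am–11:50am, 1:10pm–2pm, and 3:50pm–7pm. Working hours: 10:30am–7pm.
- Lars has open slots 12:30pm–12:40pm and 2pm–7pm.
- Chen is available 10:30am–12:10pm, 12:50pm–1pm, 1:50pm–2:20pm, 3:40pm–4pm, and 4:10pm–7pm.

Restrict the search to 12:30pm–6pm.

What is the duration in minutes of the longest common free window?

20 minutes

Grace free within 10:30–19:00: 10:50–11:20, 11:50–13:10, 14:00–15:50.
Jun ∩ Elena: 11:20–12:10, 13:40–15:00, 17:20–18:40.
Jun ∩ Elena ∩ Grace: 11:50–12:10, 14:00–15:00.
Jun ∩ Elena ∩ Grace ∩ Lars: 14:00–15:00.
Jun ∩ Elena ∩ Grace ∩ Lars ∩ Chen: 14:00–14:20.
Restricted to 12:30–18:00: 14:00–14:20.
Single common window of 20 minutes.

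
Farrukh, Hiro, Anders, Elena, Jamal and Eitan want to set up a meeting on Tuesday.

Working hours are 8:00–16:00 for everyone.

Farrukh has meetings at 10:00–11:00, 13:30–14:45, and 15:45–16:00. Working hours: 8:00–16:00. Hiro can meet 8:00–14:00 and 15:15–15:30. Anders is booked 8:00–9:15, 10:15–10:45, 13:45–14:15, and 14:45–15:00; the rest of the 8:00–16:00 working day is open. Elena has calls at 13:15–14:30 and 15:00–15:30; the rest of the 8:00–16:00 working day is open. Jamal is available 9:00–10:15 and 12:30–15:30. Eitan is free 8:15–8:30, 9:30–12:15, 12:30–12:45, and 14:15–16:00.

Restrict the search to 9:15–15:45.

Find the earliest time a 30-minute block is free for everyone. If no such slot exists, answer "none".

Farrukh free within 08:00–16:00: 08:00–10:00, 11:00–13:30, 14:45–15:45.
Anders free within 08:00–16:00: 09:15–10:15, 10:45–13:45, 14:15–14:45, 15:00–16:00.
Elena free within 08:00–16:00: 08:00–13:15, 14:30–15:00, 15:30–16:00.
Farrukh ∩ Hiro: 08:00–10:00, 11:00–13:30, 15:15–15:30.
Farrukh ∩ Hiro ∩ Anders: 09:15–10:00, 11:00–13:30, 15:15–15:30.
Farrukh ∩ Hiro ∩ Anders ∩ Elena: 09:15–10:00, 11:00–13:15.
Farrukh ∩ Hiro ∩ Anders ∩ Elena ∩ Jamal: 09:15–10:00, 12:30–13:15.
Farrukh ∩ Hiro ∩ Anders ∩ Elena ∩ Jamal ∩ Eitan: 09:30–10:00, 12:30–12:45.
Restricted to 09:15–15:45: 09:30–10:00, 12:30–12:45.
Windows ≥ 30 min: 09:30–10:00.
Earliest such window starts at 09:30.

09:30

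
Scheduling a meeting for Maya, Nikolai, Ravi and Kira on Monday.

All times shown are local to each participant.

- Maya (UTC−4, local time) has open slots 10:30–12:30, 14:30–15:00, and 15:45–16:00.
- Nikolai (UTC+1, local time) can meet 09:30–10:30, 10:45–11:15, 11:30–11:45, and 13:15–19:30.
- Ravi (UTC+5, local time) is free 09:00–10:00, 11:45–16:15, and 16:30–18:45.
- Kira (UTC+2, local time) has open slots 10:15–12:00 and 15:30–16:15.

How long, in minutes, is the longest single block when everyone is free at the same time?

0 minutes

Maya → UTC: 14:30–16:30, 18:30–19:00, 19:45–20:00.
Nikolai → UTC: 08:30–09:30, 09:45–10:15, 10:30–10:45, 12:15–18:30.
Ravi → UTC: 04:00–05:00, 06:45–11:15, 11:30–13:45.
Kira → UTC: 08:15–10:00, 13:30–14:15.
Maya ∩ Nikolai: 14:30–16:30.
Maya ∩ Nikolai ∩ Ravi: (none).
Maya ∩ Nikolai ∩ Ravi ∩ Kira: (none).
No common window.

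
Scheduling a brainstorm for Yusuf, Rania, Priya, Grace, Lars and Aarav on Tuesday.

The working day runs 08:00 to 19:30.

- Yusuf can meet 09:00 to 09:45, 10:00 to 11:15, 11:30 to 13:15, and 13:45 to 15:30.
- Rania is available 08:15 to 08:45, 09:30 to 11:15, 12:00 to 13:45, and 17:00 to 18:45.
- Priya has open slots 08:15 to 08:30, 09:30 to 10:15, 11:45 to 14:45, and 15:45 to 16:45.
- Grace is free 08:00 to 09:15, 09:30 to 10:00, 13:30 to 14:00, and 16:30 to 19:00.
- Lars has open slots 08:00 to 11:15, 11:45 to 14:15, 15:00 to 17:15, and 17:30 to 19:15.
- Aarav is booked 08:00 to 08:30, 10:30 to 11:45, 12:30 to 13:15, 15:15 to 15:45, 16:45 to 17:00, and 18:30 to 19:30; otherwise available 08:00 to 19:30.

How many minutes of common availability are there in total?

Aarav free within 08:00–19:30: 08:30–10:30, 11:45–12:30, 13:15–15:15, 15:45–16:45, 17:00–18:30.
Yusuf ∩ Rania: 09:30–09:45, 10:00–11:15, 12:00–13:15.
Yusuf ∩ Rania ∩ Priya: 09:30–09:45, 10:00–10:15, 12:00–13:15.
Yusuf ∩ Rania ∩ Priya ∩ Grace: 09:30–09:45.
Yusuf ∩ Rania ∩ Priya ∩ Grace ∩ Lars: 09:30–09:45.
Yusuf ∩ Rania ∩ Priya ∩ Grace ∩ Lars ∩ Aarav: 09:30–09:45.
Total common minutes: 15.

15 minutes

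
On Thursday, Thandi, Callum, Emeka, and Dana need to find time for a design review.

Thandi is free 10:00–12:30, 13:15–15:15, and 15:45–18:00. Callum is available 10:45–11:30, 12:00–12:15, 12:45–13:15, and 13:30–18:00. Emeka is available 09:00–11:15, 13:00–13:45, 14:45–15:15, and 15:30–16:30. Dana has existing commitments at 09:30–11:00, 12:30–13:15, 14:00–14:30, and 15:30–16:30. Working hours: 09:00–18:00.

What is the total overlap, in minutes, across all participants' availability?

Dana free within 09:00–18:00: 09:00–09:30, 11:00–12:30, 13:15–14:00, 14:30–15:30, 16:30–18:00.
Thandi ∩ Callum: 10:45–11:30, 12:00–12:15, 13:30–15:15, 15:45–18:00.
Thandi ∩ Callum ∩ Emeka: 10:45–11:15, 13:30–13:45, 14:45–15:15, 15:45–16:30.
Thandi ∩ Callum ∩ Emeka ∩ Dana: 11:00–11:15, 13:30–13:45, 14:45–15:15.
Total common minutes: 15 + 15 + 30 = 60.

60 minutes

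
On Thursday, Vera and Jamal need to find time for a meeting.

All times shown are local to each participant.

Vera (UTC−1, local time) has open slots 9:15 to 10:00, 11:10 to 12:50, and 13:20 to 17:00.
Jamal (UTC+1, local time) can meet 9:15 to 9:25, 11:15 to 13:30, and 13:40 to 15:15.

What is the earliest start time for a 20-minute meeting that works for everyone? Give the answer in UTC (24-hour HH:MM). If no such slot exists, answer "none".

10:15

Vera → UTC: 10:15–11:00, 12:10–13:50, 14:20–18:00.
Jamal → UTC: 08:15–08:25, 10:15–12:30, 12:40–14:15.
Vera ∩ Jamal: 10:15–11:00, 12:10–12:30, 12:40–13:50.
Windows ≥ 20 min: 10:15–11:00, 12:10–12:30, 12:40–13:50.
Earliest such window starts at 10:15.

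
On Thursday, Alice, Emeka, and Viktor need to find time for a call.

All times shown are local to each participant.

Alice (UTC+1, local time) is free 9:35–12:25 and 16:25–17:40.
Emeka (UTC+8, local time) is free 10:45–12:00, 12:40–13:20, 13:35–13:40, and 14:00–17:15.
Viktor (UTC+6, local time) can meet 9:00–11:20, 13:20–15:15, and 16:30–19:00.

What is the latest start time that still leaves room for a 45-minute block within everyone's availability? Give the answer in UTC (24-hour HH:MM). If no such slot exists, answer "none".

Alice → UTC: 08:35–11:25, 15:25–16:40.
Emeka → UTC: 02:45–04:00, 04:40–05:20, 05:35–05:40, 06:00–09:15.
Viktor → UTC: 03:00–05:20, 07:20–09:15, 10:30–13:00.
Alice ∩ Emeka: 08:35–09:15.
Alice ∩ Emeka ∩ Viktor: 08:35–09:15.
Windows ≥ 45 min: (none).

none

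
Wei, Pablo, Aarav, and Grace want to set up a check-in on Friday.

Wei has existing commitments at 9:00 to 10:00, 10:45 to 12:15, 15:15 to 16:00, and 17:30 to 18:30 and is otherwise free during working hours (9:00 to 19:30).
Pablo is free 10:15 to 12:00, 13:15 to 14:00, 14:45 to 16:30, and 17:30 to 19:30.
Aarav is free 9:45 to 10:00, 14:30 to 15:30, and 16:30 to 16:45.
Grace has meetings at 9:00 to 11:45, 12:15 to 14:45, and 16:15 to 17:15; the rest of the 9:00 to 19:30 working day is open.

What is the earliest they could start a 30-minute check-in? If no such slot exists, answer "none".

14:45

Wei free within 09:00–19:30: 10:00–10:45, 12:15–15:15, 16:00–17:30, 18:30–19:30.
Grace free within 09:00–19:30: 11:45–12:15, 14:45–16:15, 17:15–19:30.
Wei ∩ Pablo: 10:15–10:45, 13:15–14:00, 14:45–15:15, 16:00–16:30, 18:30–19:30.
Wei ∩ Pablo ∩ Aarav: 14:45–15:15.
Wei ∩ Pablo ∩ Aarav ∩ Grace: 14:45–15:15.
Windows ≥ 30 min: 14:45–15:15.
Earliest such window starts at 14:45.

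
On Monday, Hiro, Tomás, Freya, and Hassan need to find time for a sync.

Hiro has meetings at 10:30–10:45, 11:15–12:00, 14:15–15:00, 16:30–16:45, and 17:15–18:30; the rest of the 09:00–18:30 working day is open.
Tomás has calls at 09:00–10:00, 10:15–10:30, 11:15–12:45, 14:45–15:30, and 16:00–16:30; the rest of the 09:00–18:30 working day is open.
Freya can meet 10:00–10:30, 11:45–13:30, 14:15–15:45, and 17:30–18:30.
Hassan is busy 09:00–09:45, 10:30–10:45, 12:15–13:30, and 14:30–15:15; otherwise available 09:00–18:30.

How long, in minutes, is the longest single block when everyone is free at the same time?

15 minutes

Hiro free within 09:00–18:30: 09:00–10:30, 10:45–11:15, 12:00–14:15, 15:00–16:30, 16:45–17:15.
Tomás free within 09:00–18:30: 10:00–10:15, 10:30–11:15, 12:45–14:45, 15:30–16:00, 16:30–18:30.
Hassan free within 09:00–18:30: 09:45–10:30, 10:45–12:15, 13:30–14:30, 15:15–18:30.
Hiro ∩ Tomás: 10:00–10:15, 10:45–11:15, 12:45–14:15, 15:30–16:00, 16:45–17:15.
Hiro ∩ Tomás ∩ Freya: 10:00–10:15, 12:45–13:30, 15:30–15:45.
Hiro ∩ Tomás ∩ Freya ∩ Hassan: 10:00–10:15, 15:30–15:45.
Common window lengths: 15, 15 min; longest is 15.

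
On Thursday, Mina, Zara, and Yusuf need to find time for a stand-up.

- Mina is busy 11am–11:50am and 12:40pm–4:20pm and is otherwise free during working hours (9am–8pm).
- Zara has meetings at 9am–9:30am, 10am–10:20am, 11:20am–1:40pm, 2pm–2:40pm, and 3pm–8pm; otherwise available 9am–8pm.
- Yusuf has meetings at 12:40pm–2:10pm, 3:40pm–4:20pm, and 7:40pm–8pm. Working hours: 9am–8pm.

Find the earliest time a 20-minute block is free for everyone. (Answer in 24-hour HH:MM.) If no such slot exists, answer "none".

09:30

Mina free within 09:00–20:00: 09:00–11:00, 11:50–12:40, 16:20–20:00.
Zara free within 09:00–20:00: 09:30–10:00, 10:20–11:20, 13:40–14:00, 14:40–15:00.
Yusuf free within 09:00–20:00: 09:00–12:40, 14:10–15:40, 16:20–19:40.
Mina ∩ Zara: 09:30–10:00, 10:20–11:00.
Mina ∩ Zara ∩ Yusuf: 09:30–10:00, 10:20–11:00.
Windows ≥ 20 min: 09:30–10:00, 10:20–11:00.
Earliest such window starts at 09:30.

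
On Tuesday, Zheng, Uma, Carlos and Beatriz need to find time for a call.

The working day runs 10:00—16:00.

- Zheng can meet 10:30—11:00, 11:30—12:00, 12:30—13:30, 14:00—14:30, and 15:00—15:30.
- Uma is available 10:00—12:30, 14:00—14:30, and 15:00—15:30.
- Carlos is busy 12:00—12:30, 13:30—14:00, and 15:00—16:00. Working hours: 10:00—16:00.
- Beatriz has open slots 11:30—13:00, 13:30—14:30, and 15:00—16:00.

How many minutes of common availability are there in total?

60 minutes

Carlos free within 10:00–16:00: 10:00–12:00, 12:30–13:30, 14:00–15:00.
Zheng ∩ Uma: 10:30–11:00, 11:30–12:00, 14:00–14:30, 15:00–15:30.
Zheng ∩ Uma ∩ Carlos: 10:30–11:00, 11:30–12:00, 14:00–14:30.
Zheng ∩ Uma ∩ Carlos ∩ Beatriz: 11:30–12:00, 14:00–14:30.
Total common minutes: 30 + 30 = 60.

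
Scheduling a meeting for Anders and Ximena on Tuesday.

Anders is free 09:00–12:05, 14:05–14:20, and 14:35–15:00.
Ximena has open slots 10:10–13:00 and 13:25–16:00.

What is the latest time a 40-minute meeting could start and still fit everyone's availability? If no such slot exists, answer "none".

11:25

Anders ∩ Ximena: 10:10–12:05, 14:05–14:20, 14:35–15:00.
Windows ≥ 40 min: 10:10–12:05.
Latest start in the last window 10:10–12:05 is 12:05 − 40 min = 11:25.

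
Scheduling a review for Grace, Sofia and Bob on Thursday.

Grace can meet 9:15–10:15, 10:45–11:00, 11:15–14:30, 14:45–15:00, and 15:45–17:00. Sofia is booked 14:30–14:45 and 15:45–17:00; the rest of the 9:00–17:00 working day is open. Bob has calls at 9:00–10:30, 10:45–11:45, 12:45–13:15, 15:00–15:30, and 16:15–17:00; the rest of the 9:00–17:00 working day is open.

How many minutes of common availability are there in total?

150 minutes

Sofia free within 09:00–17:00: 09:00–14:30, 14:45–15:45.
Bob free within 09:00–17:00: 10:30–10:45, 11:45–12:45, 13:15–15:00, 15:30–16:15.
Grace ∩ Sofia: 09:15–10:15, 10:45–11:00, 11:15–14:30, 14:45–15:00.
Grace ∩ Sofia ∩ Bob: 11:45–12:45, 13:15–14:30, 14:45–15:00.
Total common minutes: 60 + 75 + 15 = 150.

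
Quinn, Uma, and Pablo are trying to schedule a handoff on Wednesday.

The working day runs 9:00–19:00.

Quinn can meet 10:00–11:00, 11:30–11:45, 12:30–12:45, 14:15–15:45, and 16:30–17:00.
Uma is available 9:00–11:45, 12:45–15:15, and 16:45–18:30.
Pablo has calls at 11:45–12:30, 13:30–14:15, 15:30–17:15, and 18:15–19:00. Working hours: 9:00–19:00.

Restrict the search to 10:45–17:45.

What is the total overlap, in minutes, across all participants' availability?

Pablo free within 09:00–19:00: 09:00–11:45, 12:30–13:30, 14:15–15:30, 17:15–18:15.
Quinn ∩ Uma: 10:00–11:00, 11:30–11:45, 14:15–15:15, 16:45–17:00.
Quinn ∩ Uma ∩ Pablo: 10:00–11:00, 11:30–11:45, 14:15–15:15.
Restricted to 10:45–17:45: 10:45–11:00, 11:30–11:45, 14:15–15:15.
Total common minutes: 15 + 15 + 60 = 90.

90 minutes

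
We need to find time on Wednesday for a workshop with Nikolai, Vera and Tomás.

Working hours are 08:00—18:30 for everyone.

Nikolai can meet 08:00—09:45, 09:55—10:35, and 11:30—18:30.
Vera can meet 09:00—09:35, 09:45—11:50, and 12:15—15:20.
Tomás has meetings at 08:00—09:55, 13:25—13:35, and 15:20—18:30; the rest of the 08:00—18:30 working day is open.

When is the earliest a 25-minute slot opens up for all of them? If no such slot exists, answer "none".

Tomás free within 08:00–18:30: 09:55–13:25, 13:35–15:20.
Nikolai ∩ Vera: 09:00–09:35, 09:55–10:35, 11:30–11:50, 12:15–15:20.
Nikolai ∩ Vera ∩ Tomás: 09:55–10:35, 11:30–11:50, 12:15–13:25, 13:35–15:20.
Windows ≥ 25 min: 09:55–10:35, 12:15–13:25, 13:35–15:20.
Earliest such window starts at 09:55.

09:55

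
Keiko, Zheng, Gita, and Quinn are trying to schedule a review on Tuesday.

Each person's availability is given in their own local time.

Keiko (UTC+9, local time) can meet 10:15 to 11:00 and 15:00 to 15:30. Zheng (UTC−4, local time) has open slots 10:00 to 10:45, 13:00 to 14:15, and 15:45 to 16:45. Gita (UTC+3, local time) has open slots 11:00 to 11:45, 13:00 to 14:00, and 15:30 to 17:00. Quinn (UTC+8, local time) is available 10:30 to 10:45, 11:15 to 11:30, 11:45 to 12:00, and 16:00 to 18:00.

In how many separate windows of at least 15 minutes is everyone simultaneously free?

0

Keiko → UTC: 01:15–02:00, 06:00–06:30.
Zheng → UTC: 14:00–14:45, 17:00–18:15, 19:45–20:45.
Gita → UTC: 08:00–08:45, 10:00–11:00, 12:30–14:00.
Quinn → UTC: 02:30–02:45, 03:15–03:30, 03:45–04:00, 08:00–10:00.
Keiko ∩ Zheng: (none).
Keiko ∩ Zheng ∩ Gita: (none).
Keiko ∩ Zheng ∩ Gita ∩ Quinn: (none).
Windows ≥ 15 min: (none).
That's 0 windows.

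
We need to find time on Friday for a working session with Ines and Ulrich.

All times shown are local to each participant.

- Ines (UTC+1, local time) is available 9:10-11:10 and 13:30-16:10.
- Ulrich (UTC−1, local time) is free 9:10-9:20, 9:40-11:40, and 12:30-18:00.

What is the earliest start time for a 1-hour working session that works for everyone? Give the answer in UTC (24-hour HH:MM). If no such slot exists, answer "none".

13:30

Ines → UTC: 08:10–10:10, 12:30–15:10.
Ulrich → UTC: 10:10–10:20, 10:40–12:40, 13:30–19:00.
Ines ∩ Ulrich: 12:30–12:40, 13:30–15:10.
Windows ≥ 60 min: 13:30–15:10.
Earliest such window starts at 13:30.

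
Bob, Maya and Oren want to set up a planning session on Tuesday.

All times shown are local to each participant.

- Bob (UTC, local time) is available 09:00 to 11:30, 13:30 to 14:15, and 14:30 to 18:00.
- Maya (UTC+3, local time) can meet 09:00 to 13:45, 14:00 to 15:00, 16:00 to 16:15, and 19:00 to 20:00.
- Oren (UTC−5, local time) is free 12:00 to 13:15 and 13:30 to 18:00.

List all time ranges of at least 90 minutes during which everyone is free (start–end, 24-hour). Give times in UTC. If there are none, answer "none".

Bob → UTC: 09:00–11:30, 13:30–14:15, 14:30–18:00.
Maya → UTC: 06:00–10:45, 11:00–12:00, 13:00–13:15, 16:00–17:00.
Oren → UTC: 17:00–18:15, 18:30–23:00.
Bob ∩ Maya: 09:00–10:45, 11:00–11:30, 16:00–17:00.
Bob ∩ Maya ∩ Oren: (none).
Windows ≥ 90 min: (none).

none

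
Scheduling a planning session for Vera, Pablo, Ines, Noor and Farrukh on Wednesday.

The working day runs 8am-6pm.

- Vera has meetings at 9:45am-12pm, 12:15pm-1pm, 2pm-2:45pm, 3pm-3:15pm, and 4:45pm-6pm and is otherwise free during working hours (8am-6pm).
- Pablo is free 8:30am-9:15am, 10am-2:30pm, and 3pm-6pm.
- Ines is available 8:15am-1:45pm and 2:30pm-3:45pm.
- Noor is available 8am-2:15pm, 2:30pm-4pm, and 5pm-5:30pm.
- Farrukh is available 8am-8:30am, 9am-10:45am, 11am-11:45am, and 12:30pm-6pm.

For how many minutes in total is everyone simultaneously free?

90 minutes

Vera free within 08:00–18:00: 08:00–09:45, 12:00–12:15, 13:00–14:00, 14:45–15:00, 15:15–16:45.
Vera ∩ Pablo: 08:30–09:15, 12:00–12:15, 13:00–14:00, 15:15–16:45.
Vera ∩ Pablo ∩ Ines: 08:30–09:15, 12:00–12:15, 13:00–13:45, 15:15–15:45.
Vera ∩ Pablo ∩ Ines ∩ Noor: 08:30–09:15, 12:00–12:15, 13:00–13:45, 15:15–15:45.
Vera ∩ Pablo ∩ Ines ∩ Noor ∩ Farrukh: 09:00–09:15, 13:00–13:45, 15:15–15:45.
Total common minutes: 15 + 45 + 30 = 90.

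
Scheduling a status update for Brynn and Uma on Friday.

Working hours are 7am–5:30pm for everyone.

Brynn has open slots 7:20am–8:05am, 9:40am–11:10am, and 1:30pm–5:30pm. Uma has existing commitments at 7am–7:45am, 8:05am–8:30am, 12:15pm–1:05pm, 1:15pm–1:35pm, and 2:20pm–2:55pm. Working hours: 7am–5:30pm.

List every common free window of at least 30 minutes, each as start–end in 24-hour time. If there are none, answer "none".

Uma free within 07:00–17:30: 07:45–08:05, 08:30–12:15, 13:05–13:15, 13:35–14:20, 14:55–17:30.
Brynn ∩ Uma: 07:45–08:05, 09:40–11:10, 13:35–14:20, 14:55–17:30.
Windows ≥ 30 min: 09:40–11:10, 13:35–14:20, 14:55–17:30.

09:40–11:10, 13:35–14:20, 14:55–17:30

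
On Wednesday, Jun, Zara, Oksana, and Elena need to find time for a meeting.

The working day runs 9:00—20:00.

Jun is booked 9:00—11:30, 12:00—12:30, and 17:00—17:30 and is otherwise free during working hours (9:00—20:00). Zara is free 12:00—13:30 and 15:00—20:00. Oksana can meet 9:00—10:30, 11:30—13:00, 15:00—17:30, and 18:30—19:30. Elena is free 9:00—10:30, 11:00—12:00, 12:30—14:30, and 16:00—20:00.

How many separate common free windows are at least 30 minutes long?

3

Jun free within 09:00–20:00: 11:30–12:00, 12:30–17:00, 17:30–20:00.
Jun ∩ Zara: 12:30–13:30, 15:00–17:00, 17:30–20:00.
Jun ∩ Zara ∩ Oksana: 12:30–13:00, 15:00–17:00, 18:30–19:30.
Jun ∩ Zara ∩ Oksana ∩ Elena: 12:30–13:00, 16:00–17:00, 18:30–19:30.
Windows ≥ 30 min: 12:30–13:00, 16:00–17:00, 18:30–19:30.
That's 3 windows.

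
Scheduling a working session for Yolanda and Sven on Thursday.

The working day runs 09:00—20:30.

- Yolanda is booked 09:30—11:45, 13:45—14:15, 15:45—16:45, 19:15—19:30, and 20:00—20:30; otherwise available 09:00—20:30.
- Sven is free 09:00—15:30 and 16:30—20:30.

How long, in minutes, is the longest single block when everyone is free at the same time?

Yolanda free within 09:00–20:30: 09:00–09:30, 11:45–13:45, 14:15–15:45, 16:45–19:15, 19:30–20:00.
Yolanda ∩ Sven: 09:00–09:30, 11:45–13:45, 14:15–15:30, 16:45–19:15, 19:30–20:00.
Common window lengths: 30, 120, 75, 150, 30 min; longest is 150.

150 minutes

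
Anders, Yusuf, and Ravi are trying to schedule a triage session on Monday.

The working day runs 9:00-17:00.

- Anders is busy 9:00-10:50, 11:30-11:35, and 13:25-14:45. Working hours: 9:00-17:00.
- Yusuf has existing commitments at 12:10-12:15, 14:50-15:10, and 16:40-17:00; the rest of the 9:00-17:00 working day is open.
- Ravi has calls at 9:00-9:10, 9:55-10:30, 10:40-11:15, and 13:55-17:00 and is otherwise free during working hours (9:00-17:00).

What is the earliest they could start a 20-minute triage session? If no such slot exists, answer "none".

11:35

Anders free within 09:00–17:00: 10:50–11:30, 11:35–13:25, 14:45–17:00.
Yusuf free within 09:00–17:00: 09:00–12:10, 12:15–14:50, 15:10–16:40.
Ravi free within 09:00–17:00: 09:10–09:55, 10:30–10:40, 11:15–13:55.
Anders ∩ Yusuf: 10:50–11:30, 11:35–12:10, 12:15–13:25, 14:45–14:50, 15:10–16:40.
Anders ∩ Yusuf ∩ Ravi: 11:15–11:30, 11:35–12:10, 12:15–13:25.
Windows ≥ 20 min: 11:35–12:10, 12:15–13:25.
Earliest such window starts at 11:35.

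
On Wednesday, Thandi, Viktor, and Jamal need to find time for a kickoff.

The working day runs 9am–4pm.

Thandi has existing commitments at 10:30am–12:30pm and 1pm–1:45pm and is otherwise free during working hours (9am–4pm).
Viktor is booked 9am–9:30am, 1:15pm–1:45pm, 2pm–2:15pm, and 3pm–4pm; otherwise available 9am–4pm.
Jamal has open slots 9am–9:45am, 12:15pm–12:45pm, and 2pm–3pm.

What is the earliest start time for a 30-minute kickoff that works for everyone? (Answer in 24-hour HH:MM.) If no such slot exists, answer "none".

14:15

Thandi free within 09:00–16:00: 09:00–10:30, 12:30–13:00, 13:45–16:00.
Viktor free within 09:00–16:00: 09:30–13:15, 13:45–14:00, 14:15–15:00.
Thandi ∩ Viktor: 09:30–10:30, 12:30–13:00, 13:45–14:00, 14:15–15:00.
Thandi ∩ Viktor ∩ Jamal: 09:30–09:45, 12:30–12:45, 14:15–15:00.
Windows ≥ 30 min: 14:15–15:00.
Earliest such window starts at 14:15.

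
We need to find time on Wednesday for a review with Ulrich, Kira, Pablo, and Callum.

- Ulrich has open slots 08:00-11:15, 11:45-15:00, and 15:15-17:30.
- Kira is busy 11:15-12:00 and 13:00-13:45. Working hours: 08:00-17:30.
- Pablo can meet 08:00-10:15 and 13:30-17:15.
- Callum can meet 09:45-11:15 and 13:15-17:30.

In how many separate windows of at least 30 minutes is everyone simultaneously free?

Kira free within 08:00–17:30: 08:00–11:15, 12:00–13:00, 13:45–17:30.
Ulrich ∩ Kira: 08:00–11:15, 12:00–13:00, 13:45–15:00, 15:15–17:30.
Ulrich ∩ Kira ∩ Pablo: 08:00–10:15, 13:45–15:00, 15:15–17:15.
Ulrich ∩ Kira ∩ Pablo ∩ Callum: 09:45–10:15, 13:45–15:00, 15:15–17:15.
Windows ≥ 30 min: 09:45–10:15, 13:45–15:00, 15:15–17:15.
That's 3 windows.

3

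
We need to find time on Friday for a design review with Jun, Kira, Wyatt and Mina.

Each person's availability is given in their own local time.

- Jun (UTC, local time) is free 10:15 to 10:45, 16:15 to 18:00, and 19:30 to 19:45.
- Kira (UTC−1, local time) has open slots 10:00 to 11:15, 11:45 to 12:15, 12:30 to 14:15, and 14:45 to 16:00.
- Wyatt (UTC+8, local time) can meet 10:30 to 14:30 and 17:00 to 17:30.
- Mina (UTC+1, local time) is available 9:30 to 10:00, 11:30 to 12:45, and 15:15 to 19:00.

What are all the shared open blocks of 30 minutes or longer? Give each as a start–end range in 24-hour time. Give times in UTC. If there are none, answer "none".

Jun → UTC: 10:15–10:45, 16:15–18:00, 19:30–19:45.
Kira → UTC: 11:00–12:15, 12:45–13:15, 13:30–15:15, 15:45–17:00.
Wyatt → UTC: 02:30–06:30, 09:00–09:30.
Mina → UTC: 08:30–09:00, 10:30–11:45, 14:15–18:00.
Jun ∩ Kira: 16:15–17:00.
Jun ∩ Kira ∩ Wyatt: (none).
Jun ∩ Kira ∩ Wyatt ∩ Mina: (none).
Windows ≥ 30 min: (none).

none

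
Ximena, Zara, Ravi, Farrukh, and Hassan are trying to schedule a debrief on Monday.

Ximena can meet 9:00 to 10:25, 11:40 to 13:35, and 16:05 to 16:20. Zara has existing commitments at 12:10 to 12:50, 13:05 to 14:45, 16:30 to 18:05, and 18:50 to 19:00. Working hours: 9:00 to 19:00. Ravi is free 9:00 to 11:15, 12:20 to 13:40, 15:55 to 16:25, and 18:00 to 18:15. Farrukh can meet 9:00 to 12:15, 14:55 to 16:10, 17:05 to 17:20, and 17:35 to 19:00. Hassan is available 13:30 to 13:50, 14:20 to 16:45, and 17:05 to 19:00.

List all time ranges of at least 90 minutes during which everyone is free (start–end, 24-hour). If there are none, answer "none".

none

Zara free within 09:00–19:00: 09:00–12:10, 12:50–13:05, 14:45–16:30, 18:05–18:50.
Ximena ∩ Zara: 09:00–10:25, 11:40–12:10, 12:50–13:05, 16:05–16:20.
Ximena ∩ Zara ∩ Ravi: 09:00–10:25, 12:50–13:05, 16:05–16:20.
Ximena ∩ Zara ∩ Ravi ∩ Farrukh: 09:00–10:25, 16:05–16:10.
Ximena ∩ Zara ∩ Ravi ∩ Farrukh ∩ Hassan: 16:05–16:10.
Windows ≥ 90 min: (none).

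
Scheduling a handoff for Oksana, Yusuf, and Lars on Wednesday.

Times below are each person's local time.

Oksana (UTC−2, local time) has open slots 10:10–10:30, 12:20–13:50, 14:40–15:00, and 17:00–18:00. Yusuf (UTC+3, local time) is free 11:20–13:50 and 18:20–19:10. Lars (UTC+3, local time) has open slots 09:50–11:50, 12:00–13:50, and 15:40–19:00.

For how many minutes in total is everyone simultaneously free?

30 minutes

Oksana → UTC: 12:10–12:30, 14:20–15:50, 16:40–17:00, 19:00–20:00.
Yusuf → UTC: 08:20–10:50, 15:20–16:10.
Lars → UTC: 06:50–08:50, 09:00–10:50, 12:40–16:00.
Oksana ∩ Yusuf: 15:20–15:50.
Oksana ∩ Yusuf ∩ Lars: 15:20–15:50.
Total common minutes: 30.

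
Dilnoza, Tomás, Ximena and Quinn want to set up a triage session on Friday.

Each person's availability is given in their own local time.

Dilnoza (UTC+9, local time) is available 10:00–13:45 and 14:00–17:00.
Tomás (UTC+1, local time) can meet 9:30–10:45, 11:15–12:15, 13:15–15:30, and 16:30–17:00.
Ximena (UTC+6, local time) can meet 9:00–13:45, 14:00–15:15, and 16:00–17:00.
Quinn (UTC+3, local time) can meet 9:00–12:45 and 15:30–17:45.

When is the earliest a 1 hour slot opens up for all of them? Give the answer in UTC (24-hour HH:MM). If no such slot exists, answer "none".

none

Dilnoza → UTC: 01:00–04:45, 05:00–08:00.
Tomás → UTC: 08:30–09:45, 10:15–11:15, 12:15–14:30, 15:30–16:00.
Ximena → UTC: 03:00–07:45, 08:00–09:15, 10:00–11:00.
Quinn → UTC: 06:00–09:45, 12:30–14:45.
Dilnoza ∩ Tomás: (none).
Dilnoza ∩ Tomás ∩ Ximena: (none).
Dilnoza ∩ Tomás ∩ Ximena ∩ Quinn: (none).
Windows ≥ 60 min: (none).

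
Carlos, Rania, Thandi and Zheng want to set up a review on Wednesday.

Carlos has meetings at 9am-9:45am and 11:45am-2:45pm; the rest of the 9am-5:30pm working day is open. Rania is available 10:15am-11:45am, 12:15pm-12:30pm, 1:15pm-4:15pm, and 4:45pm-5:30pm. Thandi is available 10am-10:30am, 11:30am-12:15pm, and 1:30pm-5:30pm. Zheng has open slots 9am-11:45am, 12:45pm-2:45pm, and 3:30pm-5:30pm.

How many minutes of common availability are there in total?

Carlos free within 09:00–17:30: 09:45–11:45, 14:45–17:30.
Carlos ∩ Rania: 10:15–11:45, 14:45–16:15, 16:45–17:30.
Carlos ∩ Rania ∩ Thandi: 10:15–10:30, 11:30–11:45, 14:45–16:15, 16:45–17:30.
Carlos ∩ Rania ∩ Thandi ∩ Zheng: 10:15–10:30, 11:30–11:45, 15:30–16:15, 16:45–17:30.
Total common minutes: 15 + 15 + 45 + 45 = 120.

120 minutes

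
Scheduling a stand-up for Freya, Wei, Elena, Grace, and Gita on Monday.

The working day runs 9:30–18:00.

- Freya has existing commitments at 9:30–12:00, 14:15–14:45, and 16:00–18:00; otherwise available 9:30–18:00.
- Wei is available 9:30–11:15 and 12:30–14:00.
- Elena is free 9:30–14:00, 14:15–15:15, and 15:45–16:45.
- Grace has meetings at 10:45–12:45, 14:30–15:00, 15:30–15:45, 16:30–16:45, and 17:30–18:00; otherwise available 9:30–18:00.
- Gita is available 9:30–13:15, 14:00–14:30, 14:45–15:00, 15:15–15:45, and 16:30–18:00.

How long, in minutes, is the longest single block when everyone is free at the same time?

30 minutes

Freya free within 09:30–18:00: 12:00–14:15, 14:45–16:00.
Grace free within 09:30–18:00: 09:30–10:45, 12:45–14:30, 15:00–15:30, 15:45–16:30, 16:45–17:30.
Freya ∩ Wei: 12:30–14:00.
Freya ∩ Wei ∩ Elena: 12:30–14:00.
Freya ∩ Wei ∩ Elena ∩ Grace: 12:45–14:00.
Freya ∩ Wei ∩ Elena ∩ Grace ∩ Gita: 12:45–13:15.
Single common window of 30 minutes.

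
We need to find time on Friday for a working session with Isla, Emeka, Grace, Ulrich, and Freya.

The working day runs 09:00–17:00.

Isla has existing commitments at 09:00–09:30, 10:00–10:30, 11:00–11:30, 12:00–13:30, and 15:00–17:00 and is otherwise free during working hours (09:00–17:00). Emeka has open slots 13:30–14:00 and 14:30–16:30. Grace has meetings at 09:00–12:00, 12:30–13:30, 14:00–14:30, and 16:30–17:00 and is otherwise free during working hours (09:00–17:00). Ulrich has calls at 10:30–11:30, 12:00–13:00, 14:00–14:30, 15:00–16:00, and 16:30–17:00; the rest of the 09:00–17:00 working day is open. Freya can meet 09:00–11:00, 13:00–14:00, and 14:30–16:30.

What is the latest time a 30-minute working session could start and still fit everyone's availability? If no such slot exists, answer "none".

Isla free within 09:00–17:00: 09:30–10:00, 10:30–11:00, 11:30–12:00, 13:30–15:00.
Grace free within 09:00–17:00: 12:00–12:30, 13:30–14:00, 14:30–16:30.
Ulrich free within 09:00–17:00: 09:00–10:30, 11:30–12:00, 13:00–14:00, 14:30–15:00, 16:00–16:30.
Isla ∩ Emeka: 13:30–14:00, 14:30–15:00.
Isla ∩ Emeka ∩ Grace: 13:30–14:00, 14:30–15:00.
Isla ∩ Emeka ∩ Grace ∩ Ulrich: 13:30–14:00, 14:30–15:00.
Isla ∩ Emeka ∩ Grace ∩ Ulrich ∩ Freya: 13:30–14:00, 14:30–15:00.
Windows ≥ 30 min: 13:30–14:00, 14:30–15:00.
Latest start in the last window 14:30–15:00 is 15:00 − 30 min = 14:30.

14:30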